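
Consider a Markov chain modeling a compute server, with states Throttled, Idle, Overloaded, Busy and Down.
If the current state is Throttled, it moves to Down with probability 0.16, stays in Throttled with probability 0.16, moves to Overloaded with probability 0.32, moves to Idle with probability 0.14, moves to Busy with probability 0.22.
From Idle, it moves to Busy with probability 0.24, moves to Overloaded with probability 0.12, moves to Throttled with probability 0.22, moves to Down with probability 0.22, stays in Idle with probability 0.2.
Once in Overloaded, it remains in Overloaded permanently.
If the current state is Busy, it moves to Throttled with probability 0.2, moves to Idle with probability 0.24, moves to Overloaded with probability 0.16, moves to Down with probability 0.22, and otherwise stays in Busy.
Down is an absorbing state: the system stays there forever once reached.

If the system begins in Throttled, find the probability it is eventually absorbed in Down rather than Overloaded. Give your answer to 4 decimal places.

0.4217

Let h(s) be the probability of absorption at Down starting from transient state s. Then h(Down) = 1 and h(Overloaded) = 0. By first-step analysis:
h(Throttled) = 0.16·h(Throttled) + 0.14·h(Idle) + 0.32·0 + 0.22·h(Busy) + 0.16·1
h(Idle) = 0.22·h(Throttled) + 0.2·h(Idle) + 0.12·0 + 0.24·h(Busy) + 0.22·1
h(Busy) = 0.2·h(Throttled) + 0.24·h(Idle) + 0.16·0 + 0.18·h(Busy) + 0.22·1
Solving: h(Throttled) = 0.4217, h(Idle) = 0.5506, h(Busy) = 0.5323.
Starting from Throttled, the probability is 0.4217.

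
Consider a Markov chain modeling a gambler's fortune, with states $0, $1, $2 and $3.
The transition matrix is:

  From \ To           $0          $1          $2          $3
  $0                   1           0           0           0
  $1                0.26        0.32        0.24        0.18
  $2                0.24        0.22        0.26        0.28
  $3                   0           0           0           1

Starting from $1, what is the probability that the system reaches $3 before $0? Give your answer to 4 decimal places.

Let h(s) be the probability of absorption at $3 starting from transient state s. Then h($3) = 1 and h($0) = 0. By first-step analysis:
h($1) = 0.26·0 + 0.32·h($1) + 0.24·h($2) + 0.18·1
h($2) = 0.24·0 + 0.22·h($1) + 0.26·h($2) + 0.28·1
Solving: h($1) = 0.4449, h($2) = 0.5107.
Starting from $1, the probability is 0.4449.

0.4449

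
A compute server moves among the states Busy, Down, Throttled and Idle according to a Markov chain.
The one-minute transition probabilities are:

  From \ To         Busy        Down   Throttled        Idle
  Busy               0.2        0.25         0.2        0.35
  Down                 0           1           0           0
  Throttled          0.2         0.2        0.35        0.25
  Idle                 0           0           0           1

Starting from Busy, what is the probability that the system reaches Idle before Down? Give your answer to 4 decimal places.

Let h(s) be the probability of absorption at Idle starting from transient state s. Then h(Idle) = 1 and h(Down) = 0. By first-step analysis:
h(Busy) = 0.2·h(Busy) + 0.25·0 + 0.2·h(Throttled) + 0.35·1
h(Throttled) = 0.2·h(Busy) + 0.2·0 + 0.35·h(Throttled) + 0.25·1
Solving: h(Busy) = 0.5781, h(Throttled) = 0.5625.
Starting from Busy, the probability is 0.5781.

0.5781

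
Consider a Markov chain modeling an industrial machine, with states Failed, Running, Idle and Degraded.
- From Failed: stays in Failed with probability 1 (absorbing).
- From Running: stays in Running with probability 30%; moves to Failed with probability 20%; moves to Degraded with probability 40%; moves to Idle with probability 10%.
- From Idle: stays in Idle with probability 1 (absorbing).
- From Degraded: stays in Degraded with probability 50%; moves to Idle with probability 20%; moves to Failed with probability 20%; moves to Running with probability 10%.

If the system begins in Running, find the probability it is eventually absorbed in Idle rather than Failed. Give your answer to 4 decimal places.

0.4194

Let h(s) be the probability of absorption at Idle starting from transient state s. Then h(Idle) = 1 and h(Failed) = 0. By first-step analysis:
h(Running) = 0.2·0 + 0.3·h(Running) + 0.1·1 + 0.4·h(Degraded)
h(Degraded) = 0.2·0 + 0.1·h(Running) + 0.2·1 + 0.5·h(Degraded)
Solving: h(Running) = 0.4194, h(Degraded) = 0.4839.
Starting from Running, the probability is 0.4194.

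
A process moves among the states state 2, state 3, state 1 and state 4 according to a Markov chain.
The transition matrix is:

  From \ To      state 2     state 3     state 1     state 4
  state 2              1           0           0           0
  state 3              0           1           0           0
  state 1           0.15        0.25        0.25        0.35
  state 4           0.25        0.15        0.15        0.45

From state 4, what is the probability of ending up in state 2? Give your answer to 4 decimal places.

0.5833

Let h(s) be the probability of absorption at state 2 starting from transient state s. Then h(state 2) = 1 and h(state 3) = 0. By first-step analysis:
h(state 1) = 0.15·1 + 0.25·0 + 0.25·h(state 1) + 0.35·h(state 4)
h(state 4) = 0.25·1 + 0.15·0 + 0.15·h(state 1) + 0.45·h(state 4)
Solving: h(state 1) = 0.4722, h(state 4) = 0.5833.
Starting from state 4, the probability is 0.5833.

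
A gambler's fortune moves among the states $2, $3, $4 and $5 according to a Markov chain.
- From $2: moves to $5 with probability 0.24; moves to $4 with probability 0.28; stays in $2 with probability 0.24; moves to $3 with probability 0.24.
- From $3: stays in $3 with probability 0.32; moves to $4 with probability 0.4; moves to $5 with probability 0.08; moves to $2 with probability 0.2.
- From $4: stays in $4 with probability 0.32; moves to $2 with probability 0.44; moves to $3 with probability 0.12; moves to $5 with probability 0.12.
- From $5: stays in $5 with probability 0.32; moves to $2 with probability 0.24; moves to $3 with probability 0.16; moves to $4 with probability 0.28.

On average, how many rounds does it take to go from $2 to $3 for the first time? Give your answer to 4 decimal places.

5.3426

Let t(s) be the expected number of rounds to first reach $3 from state s, with t($3) = 0. Conditioning on the first round:
t($2) = 1 + 0.24·t($2) + 0.28·t($4) + 0.24·t($5)
t($4) = 1 + 0.44·t($2) + 0.32·t($4) + 0.12·t($5)
t($5) = 1 + 0.24·t($2) + 0.28·t($4) + 0.32·t($5)
Solving: t($2) = 5.3426, t($4) = 5.9524, t($5) = 5.8072.
Expected rounds from $2 to $3: 5.3426.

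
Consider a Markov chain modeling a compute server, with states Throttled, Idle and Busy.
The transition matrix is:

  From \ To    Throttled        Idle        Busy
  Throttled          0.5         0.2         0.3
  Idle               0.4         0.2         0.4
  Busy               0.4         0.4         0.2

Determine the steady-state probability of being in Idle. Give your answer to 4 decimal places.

0.2593

Let the stationary distribution be π with π = πP and π_1 + π_2 + π_3 = 1.
π_1 = 0.5·π_1 + 0.4·π_2 + 0.4·π_3
π_2 = 0.2·π_1 + 0.2·π_2 + 0.4·π_3
Solving with the normalization constraint gives π = (0.4444, 0.2593, 0.2963).
So the stationary probability of Idle is 0.2593.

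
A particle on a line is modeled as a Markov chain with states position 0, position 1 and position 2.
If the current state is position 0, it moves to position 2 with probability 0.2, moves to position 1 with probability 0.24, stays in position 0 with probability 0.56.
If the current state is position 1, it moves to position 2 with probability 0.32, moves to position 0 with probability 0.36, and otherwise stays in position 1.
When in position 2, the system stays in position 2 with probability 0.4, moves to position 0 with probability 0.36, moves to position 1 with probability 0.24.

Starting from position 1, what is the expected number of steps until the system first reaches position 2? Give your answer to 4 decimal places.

3.7594

Let t(s) be the expected number of steps to first reach position 2 from state s, with t(position 2) = 0. Conditioning on the first step:
t(position 0) = 1 + 0.56·t(position 0) + 0.24·t(position 1)
t(position 1) = 1 + 0.36·t(position 0) + 0.32·t(position 1)
Solving: t(position 0) = 4.3233, t(position 1) = 3.7594.
Expected steps from position 1 to position 2: 3.7594.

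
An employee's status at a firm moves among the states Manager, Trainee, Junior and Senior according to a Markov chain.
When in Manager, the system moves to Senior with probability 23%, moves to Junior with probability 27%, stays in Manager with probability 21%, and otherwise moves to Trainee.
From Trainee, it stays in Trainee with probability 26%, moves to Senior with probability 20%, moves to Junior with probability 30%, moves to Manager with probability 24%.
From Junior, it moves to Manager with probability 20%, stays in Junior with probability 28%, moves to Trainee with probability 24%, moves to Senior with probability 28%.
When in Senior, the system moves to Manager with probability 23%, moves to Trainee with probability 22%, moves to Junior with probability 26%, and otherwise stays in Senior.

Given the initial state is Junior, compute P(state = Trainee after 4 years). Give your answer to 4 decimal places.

0.2510

Propagate the distribution vector 4 years from Junior.
After 0 years: (0.0000, 0.0000, 1.0000, 0.0000)
After 1 year: (0.2000, 0.2400, 0.2800, 0.2800)
After 2 years: (0.2200, 0.2492, 0.2772, 0.2536)
After 3 years: (0.2198, 0.2509, 0.2777, 0.2516)
After 4 years: (0.2198, 0.2510, 0.2778, 0.2515)
P(in Trainee after 4 years) = 0.2510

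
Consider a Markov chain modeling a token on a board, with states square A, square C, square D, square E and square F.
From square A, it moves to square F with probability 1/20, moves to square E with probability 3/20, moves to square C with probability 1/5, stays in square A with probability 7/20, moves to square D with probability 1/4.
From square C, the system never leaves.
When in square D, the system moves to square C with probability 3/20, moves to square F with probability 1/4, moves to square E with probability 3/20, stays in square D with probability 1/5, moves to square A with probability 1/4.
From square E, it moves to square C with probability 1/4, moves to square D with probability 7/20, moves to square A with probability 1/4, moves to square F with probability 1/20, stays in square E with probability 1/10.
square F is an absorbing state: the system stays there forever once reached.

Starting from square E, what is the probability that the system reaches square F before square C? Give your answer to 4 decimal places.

0.3376

Let h(s) be the probability of absorption at square F starting from transient state s. Then h(square F) = 1 and h(square C) = 0. By first-step analysis:
h(square A) = 0.35·h(square A) + 0.2·0 + 0.25·h(square D) + 0.15·h(square E) + 0.05·1
h(square D) = 0.25·h(square A) + 0.15·0 + 0.2·h(square D) + 0.15·h(square E) + 0.25·1
h(square E) = 0.25·h(square A) + 0.25·0 + 0.35·h(square D) + 0.1·h(square E) + 0.05·1
Solving: h(square A) = 0.3403, h(square D) = 0.4821, h(square E) = 0.3376.
Starting from square E, the probability is 0.3376.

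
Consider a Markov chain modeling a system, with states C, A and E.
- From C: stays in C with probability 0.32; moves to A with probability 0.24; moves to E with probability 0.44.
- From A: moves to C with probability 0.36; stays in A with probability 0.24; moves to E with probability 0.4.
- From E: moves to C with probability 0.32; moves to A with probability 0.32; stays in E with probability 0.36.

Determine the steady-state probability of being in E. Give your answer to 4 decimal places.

Let the stationary distribution be π with π = πP and π_1 + π_2 + π_3 = 1.
π_1 = 0.32·π_1 + 0.36·π_2 + 0.32·π_3
π_2 = 0.24·π_1 + 0.24·π_2 + 0.32·π_3
Solving with the normalization constraint gives π = (0.3309, 0.2718, 0.3973).
So the stationary probability of E is 0.3973.

0.3973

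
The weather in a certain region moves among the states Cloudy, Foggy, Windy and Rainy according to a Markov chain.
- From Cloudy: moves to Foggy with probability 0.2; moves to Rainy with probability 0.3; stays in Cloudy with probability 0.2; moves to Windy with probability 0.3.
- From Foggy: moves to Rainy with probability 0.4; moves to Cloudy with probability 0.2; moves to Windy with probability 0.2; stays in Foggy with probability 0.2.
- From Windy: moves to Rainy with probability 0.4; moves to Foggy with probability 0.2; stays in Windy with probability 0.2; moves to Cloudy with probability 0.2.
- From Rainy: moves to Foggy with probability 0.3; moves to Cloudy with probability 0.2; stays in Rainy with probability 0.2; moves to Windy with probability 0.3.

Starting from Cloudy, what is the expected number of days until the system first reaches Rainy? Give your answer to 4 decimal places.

Let t(s) be the expected number of days to first reach Rainy from state s, with t(Rainy) = 0. Conditioning on the first day:
t(Cloudy) = 1 + 0.2·t(Cloudy) + 0.2·t(Foggy) + 0.3·t(Windy)
t(Foggy) = 1 + 0.2·t(Cloudy) + 0.2·t(Foggy) + 0.2·t(Windy)
t(Windy) = 1 + 0.2·t(Cloudy) + 0.2·t(Foggy) + 0.2·t(Windy)
Solving: t(Cloudy) = 2.8947, t(Foggy) = 2.6316, t(Windy) = 2.6316.
Expected days from Cloudy to Rainy: 2.8947.

2.8947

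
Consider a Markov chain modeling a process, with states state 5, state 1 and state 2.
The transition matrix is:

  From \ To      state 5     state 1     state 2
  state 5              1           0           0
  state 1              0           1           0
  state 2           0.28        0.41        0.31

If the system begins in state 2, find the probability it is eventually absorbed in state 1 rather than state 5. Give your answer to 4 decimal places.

Let h(s) be the probability of absorption at state 1 starting from transient state s. Then h(state 1) = 1 and h(state 5) = 0. By first-step analysis:
h(state 2) = 0.28·0 + 0.41·1 + 0.31·h(state 2)
Solving: h(state 2) = 0.5942.
Starting from state 2, the probability is 0.5942.

0.5942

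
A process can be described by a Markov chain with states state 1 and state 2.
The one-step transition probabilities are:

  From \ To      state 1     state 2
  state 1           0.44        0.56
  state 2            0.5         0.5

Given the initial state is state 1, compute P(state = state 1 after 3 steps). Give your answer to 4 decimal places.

Propagate the distribution vector 3 steps from state 1.
After 0 steps: (1.0000, 0.0000)
After 1 step: (0.4400, 0.5600)
After 2 steps: (0.4736, 0.5264)
After 3 steps: (0.4716, 0.5284)
P(in state 1 after 3 steps) = 0.4716

0.4716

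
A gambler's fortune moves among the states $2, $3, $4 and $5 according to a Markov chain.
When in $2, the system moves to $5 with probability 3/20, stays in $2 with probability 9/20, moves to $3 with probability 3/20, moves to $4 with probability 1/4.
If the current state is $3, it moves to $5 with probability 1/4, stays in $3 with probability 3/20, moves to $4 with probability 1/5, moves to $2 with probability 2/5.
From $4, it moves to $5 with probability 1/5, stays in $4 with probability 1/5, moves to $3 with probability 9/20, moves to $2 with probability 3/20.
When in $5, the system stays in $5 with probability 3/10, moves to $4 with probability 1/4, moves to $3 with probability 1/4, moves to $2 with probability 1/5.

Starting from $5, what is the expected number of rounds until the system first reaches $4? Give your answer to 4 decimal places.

Let t(s) be the expected number of rounds to first reach $4 from state s, with t($4) = 0. Conditioning on the first round:
t($2) = 1 + 0.45·t($2) + 0.15·t($3) + 0.15·t($5)
t($3) = 1 + 0.4·t($2) + 0.15·t($3) + 0.25·t($5)
t($5) = 1 + 0.2·t($2) + 0.25·t($3) + 0.3·t($5)
Solving: t($2) = 4.1405, t($3) = 4.3500, t($5) = 4.1651.
Expected rounds from $5 to $4: 4.1651.

4.1651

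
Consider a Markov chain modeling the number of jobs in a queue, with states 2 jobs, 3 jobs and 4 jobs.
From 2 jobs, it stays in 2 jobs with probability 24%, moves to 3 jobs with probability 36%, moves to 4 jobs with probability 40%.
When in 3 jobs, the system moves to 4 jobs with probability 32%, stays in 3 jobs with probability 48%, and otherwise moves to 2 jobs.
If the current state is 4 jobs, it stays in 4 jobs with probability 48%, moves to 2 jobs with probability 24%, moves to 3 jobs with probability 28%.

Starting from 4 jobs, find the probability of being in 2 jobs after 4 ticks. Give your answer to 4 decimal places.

0.2252

Propagate the distribution vector 4 ticks from 4 jobs.
After 0 ticks: (0.0000, 0.0000, 1.0000)
After 1 tick: (0.2400, 0.2800, 0.4800)
After 2 ticks: (0.2288, 0.3552, 0.4160)
After 3 ticks: (0.2258, 0.3693, 0.4049)
After 4 ticks: (0.2252, 0.3719, 0.4028)
P(in 2 jobs after 4 ticks) = 0.2252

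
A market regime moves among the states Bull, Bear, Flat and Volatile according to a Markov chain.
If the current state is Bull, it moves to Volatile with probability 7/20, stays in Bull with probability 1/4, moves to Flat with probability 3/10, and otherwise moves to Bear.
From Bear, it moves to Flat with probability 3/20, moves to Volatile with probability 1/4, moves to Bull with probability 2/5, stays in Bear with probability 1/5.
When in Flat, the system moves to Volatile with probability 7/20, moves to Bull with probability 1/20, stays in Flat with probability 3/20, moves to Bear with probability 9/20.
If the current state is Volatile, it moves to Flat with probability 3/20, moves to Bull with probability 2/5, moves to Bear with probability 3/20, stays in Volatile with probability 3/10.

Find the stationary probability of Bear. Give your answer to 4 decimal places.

Let the stationary distribution be π with π = πP and π_1 + π_2 + π_3 + π_4 = 1.
π_1 = 0.25·π_1 + 0.4·π_2 + 0.05·π_3 + 0.4·π_4
π_2 = 0.1·π_1 + 0.2·π_2 + 0.45·π_3 + 0.15·π_4
π_3 = 0.3·π_1 + 0.15·π_2 + 0.15·π_3 + 0.15·π_4
Solving with the normalization constraint gives π = (0.2890, 0.2037, 0.1933, 0.3139).
So the stationary probability of Bear is 0.2037.

0.2037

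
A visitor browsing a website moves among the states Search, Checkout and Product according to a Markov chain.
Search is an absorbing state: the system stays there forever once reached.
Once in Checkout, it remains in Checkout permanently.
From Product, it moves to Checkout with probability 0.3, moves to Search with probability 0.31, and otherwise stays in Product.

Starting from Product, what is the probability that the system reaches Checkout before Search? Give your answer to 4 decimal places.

0.4918

Let h(s) be the probability of absorption at Checkout starting from transient state s. Then h(Checkout) = 1 and h(Search) = 0. By first-step analysis:
h(Product) = 0.31·0 + 0.3·1 + 0.39·h(Product)
Solving: h(Product) = 0.4918.
Starting from Product, the probability is 0.4918.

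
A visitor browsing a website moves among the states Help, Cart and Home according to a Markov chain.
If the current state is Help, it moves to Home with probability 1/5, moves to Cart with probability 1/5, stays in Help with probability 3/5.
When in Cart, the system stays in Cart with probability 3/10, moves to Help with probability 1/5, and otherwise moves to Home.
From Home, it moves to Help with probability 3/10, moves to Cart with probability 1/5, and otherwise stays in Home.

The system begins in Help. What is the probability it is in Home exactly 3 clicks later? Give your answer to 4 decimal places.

0.3620

Propagate the distribution vector 3 clicks from Help.
After 0 clicks: (1.0000, 0.0000, 0.0000)
After 1 click: (0.6000, 0.2000, 0.2000)
After 2 clicks: (0.4600, 0.2200, 0.3200)
After 3 clicks: (0.4160, 0.2220, 0.3620)
P(in Home after 3 clicks) = 0.3620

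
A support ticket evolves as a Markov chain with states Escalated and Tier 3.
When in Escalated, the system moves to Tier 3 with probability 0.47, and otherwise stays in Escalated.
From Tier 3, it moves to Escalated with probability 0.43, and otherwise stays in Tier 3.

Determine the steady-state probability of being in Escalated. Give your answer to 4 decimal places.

Let the stationary distribution be π with π = πP and π_1 + π_2 = 1.
π_1 = 0.53·π_1 + 0.43·π_2
Solving with the normalization constraint gives π = (0.4778, 0.5222).
So the stationary probability of Escalated is 0.4778.

0.4778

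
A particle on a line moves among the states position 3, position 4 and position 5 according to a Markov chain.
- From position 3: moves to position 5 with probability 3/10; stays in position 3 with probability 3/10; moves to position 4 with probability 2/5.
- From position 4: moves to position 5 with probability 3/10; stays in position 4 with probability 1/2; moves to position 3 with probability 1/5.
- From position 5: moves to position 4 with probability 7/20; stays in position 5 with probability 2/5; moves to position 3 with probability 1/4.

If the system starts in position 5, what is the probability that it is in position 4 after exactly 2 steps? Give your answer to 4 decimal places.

0.4150

Sum over the intermediate state after 1 step:
P = P(position 5→position 3)·P(position 3→position 4) + P(position 5→position 4)·P(position 4→position 4) + P(position 5→position 5)·P(position 5→position 4)
  = 0.25×0.4 + 0.35×0.5 + 0.4×0.35
  = 0.1000 + 0.1750 + 0.1400 = 0.4150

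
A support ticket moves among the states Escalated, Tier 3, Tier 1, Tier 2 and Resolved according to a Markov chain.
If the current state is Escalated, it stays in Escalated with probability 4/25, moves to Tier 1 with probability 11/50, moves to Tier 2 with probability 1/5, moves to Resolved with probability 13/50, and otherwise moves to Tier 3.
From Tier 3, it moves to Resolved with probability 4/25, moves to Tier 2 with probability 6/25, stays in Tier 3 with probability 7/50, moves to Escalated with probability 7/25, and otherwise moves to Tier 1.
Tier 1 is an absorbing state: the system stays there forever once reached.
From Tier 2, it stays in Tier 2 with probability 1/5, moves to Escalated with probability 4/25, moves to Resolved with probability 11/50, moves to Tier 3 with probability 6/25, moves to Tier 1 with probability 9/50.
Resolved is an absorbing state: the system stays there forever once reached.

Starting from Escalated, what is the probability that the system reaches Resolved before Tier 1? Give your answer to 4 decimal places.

Let h(s) be the probability of absorption at Resolved starting from transient state s. Then h(Resolved) = 1 and h(Tier 1) = 0. By first-step analysis:
h(Escalated) = 0.16·h(Escalated) + 0.16·h(Tier 3) + 0.22·0 + 0.2·h(Tier 2) + 0.26·1
h(Tier 3) = 0.28·h(Escalated) + 0.14·h(Tier 3) + 0.18·0 + 0.24·h(Tier 2) + 0.16·1
h(Tier 2) = 0.16·h(Escalated) + 0.24·h(Tier 3) + 0.18·0 + 0.2·h(Tier 2) + 0.22·1
Solving: h(Escalated) = 0.5337, h(Tier 3) = 0.5090, h(Tier 2) = 0.5344.
Starting from Escalated, the probability is 0.5337.

0.5337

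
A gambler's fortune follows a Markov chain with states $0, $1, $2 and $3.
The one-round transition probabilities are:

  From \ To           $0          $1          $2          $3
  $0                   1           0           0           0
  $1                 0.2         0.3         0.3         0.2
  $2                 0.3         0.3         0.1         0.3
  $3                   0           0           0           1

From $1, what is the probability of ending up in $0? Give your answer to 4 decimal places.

0.5000

Let h(s) be the probability of absorption at $0 starting from transient state s. Then h($0) = 1 and h($3) = 0. By first-step analysis:
h($1) = 0.2·1 + 0.3·h($1) + 0.3·h($2) + 0.2·0
h($2) = 0.3·1 + 0.3·h($1) + 0.1·h($2) + 0.3·0
Solving: h($1) = 0.5000, h($2) = 0.5000.
Starting from $1, the probability is 0.5000.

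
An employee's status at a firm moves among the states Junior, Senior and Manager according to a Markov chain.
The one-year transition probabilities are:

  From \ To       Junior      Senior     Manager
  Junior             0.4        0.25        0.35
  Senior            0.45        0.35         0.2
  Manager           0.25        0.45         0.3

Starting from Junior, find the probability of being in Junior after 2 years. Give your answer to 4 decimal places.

Sum over the intermediate state after 1 year:
P = P(Junior→Junior)·P(Junior→Junior) + P(Junior→Senior)·P(Senior→Junior) + P(Junior→Manager)·P(Manager→Junior)
  = 0.4×0.4 + 0.25×0.45 + 0.35×0.25
  = 0.1600 + 0.1125 + 0.0875 = 0.3600

0.3600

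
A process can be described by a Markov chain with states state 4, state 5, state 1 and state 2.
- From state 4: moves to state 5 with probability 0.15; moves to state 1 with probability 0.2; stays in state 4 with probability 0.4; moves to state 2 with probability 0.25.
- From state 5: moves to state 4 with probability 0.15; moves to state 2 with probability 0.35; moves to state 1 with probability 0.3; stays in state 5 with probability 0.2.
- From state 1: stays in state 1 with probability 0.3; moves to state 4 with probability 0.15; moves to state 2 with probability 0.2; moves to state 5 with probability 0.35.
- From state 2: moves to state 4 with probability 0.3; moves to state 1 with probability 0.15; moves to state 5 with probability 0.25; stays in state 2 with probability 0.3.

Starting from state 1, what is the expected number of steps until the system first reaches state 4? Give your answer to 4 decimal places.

5.2533

Let t(s) be the expected number of steps to first reach state 4 from state s, with t(state 4) = 0. Conditioning on the first step:
t(state 5) = 1 + 0.2·t(state 5) + 0.3·t(state 1) + 0.35·t(state 2)
t(state 1) = 1 + 0.35·t(state 5) + 0.3·t(state 1) + 0.2·t(state 2)
t(state 2) = 1 + 0.25·t(state 5) + 0.15·t(state 1) + 0.3·t(state 2)
Solving: t(state 5) = 5.1407, t(state 1) = 5.2533, t(state 2) = 4.3902.
Expected steps from state 1 to state 4: 5.2533.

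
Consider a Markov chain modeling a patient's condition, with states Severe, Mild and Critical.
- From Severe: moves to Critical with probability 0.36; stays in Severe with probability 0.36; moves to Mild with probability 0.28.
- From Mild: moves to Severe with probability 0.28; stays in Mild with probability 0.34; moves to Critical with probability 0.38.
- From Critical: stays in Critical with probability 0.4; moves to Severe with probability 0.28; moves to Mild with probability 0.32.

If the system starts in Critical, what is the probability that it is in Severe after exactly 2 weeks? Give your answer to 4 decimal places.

0.3024

Sum over the intermediate state after 1 week:
P = P(Critical→Severe)·P(Severe→Severe) + P(Critical→Mild)·P(Mild→Severe) + P(Critical→Critical)·P(Critical→Severe)
  = 0.28×0.36 + 0.32×0.28 + 0.4×0.28
  = 0.1008 + 0.0896 + 0.1120 = 0.3024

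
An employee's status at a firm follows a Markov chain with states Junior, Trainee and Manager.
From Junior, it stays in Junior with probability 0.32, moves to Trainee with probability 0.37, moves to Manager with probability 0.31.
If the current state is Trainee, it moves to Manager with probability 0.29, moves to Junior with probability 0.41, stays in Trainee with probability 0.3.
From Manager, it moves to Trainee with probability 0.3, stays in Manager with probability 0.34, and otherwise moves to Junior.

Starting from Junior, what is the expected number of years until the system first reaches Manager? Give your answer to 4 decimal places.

3.2994

Let t(s) be the expected number of years to first reach Manager from state s, with t(Manager) = 0. Conditioning on the first year:
t(Junior) = 1 + 0.32·t(Junior) + 0.37·t(Trainee)
t(Trainee) = 1 + 0.41·t(Junior) + 0.3·t(Trainee)
Solving: t(Junior) = 3.2994, t(Trainee) = 3.3611.
Expected years from Junior to Manager: 3.2994.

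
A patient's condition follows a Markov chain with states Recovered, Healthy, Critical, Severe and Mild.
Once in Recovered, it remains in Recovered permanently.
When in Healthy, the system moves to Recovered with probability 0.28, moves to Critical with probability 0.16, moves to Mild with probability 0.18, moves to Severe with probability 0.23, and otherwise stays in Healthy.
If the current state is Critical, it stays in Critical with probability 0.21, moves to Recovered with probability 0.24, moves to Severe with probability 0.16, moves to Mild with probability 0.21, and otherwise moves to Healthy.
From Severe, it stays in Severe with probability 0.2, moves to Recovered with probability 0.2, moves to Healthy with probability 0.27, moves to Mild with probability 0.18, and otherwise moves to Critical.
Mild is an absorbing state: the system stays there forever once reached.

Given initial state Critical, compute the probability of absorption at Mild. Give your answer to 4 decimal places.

0.4527

Let h(s) be the probability of absorption at Mild starting from transient state s. Then h(Mild) = 1 and h(Recovered) = 0. By first-step analysis:
h(Healthy) = 0.28·0 + 0.15·h(Healthy) + 0.16·h(Critical) + 0.23·h(Severe) + 0.18·1
h(Critical) = 0.24·0 + 0.18·h(Healthy) + 0.21·h(Critical) + 0.16·h(Severe) + 0.21·1
h(Severe) = 0.2·0 + 0.27·h(Healthy) + 0.15·h(Critical) + 0.2·h(Severe) + 0.18·1
Solving: h(Healthy) = 0.4191, h(Critical) = 0.4527, h(Severe) = 0.4513.
Starting from Critical, the probability is 0.4527.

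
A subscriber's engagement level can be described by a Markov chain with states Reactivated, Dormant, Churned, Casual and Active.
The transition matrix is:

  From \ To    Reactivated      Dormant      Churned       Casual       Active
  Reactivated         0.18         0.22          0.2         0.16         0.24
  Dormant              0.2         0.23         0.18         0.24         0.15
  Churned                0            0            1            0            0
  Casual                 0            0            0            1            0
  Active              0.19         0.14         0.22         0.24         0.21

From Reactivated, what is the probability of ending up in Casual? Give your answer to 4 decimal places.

0.4916

Let h(s) be the probability of absorption at Casual starting from transient state s. Then h(Casual) = 1 and h(Churned) = 0. By first-step analysis:
h(Reactivated) = 0.18·h(Reactivated) + 0.22·h(Dormant) + 0.2·0 + 0.16·1 + 0.24·h(Active)
h(Dormant) = 0.2·h(Reactivated) + 0.23·h(Dormant) + 0.18·0 + 0.24·1 + 0.15·h(Active)
h(Active) = 0.19·h(Reactivated) + 0.14·h(Dormant) + 0.22·0 + 0.24·1 + 0.21·h(Active)
Solving: h(Reactivated) = 0.4916, h(Dormant) = 0.5402, h(Active) = 0.5178.
Starting from Reactivated, the probability is 0.4916.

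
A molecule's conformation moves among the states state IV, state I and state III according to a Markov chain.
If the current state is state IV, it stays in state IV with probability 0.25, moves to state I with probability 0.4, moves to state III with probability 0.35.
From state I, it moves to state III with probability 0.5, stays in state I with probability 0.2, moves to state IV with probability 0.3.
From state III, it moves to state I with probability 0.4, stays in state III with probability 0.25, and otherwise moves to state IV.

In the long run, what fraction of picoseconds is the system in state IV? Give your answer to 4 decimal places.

Let the stationary distribution be π with π = πP and π_1 + π_2 + π_3 = 1.
π_1 = 0.25·π_1 + 0.3·π_2 + 0.35·π_3
π_2 = 0.4·π_1 + 0.2·π_2 + 0.4·π_3
Solving with the normalization constraint gives π = (0.3030, 0.3333, 0.3636).
So the stationary probability of state IV is 0.3030.

0.3030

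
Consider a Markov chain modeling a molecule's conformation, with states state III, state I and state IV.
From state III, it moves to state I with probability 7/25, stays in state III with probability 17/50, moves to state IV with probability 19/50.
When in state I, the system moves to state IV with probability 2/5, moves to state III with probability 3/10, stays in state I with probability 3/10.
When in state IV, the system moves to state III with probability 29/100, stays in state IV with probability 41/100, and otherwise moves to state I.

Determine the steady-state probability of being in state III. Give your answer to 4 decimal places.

0.3084

Let the stationary distribution be π with π = πP and π_1 + π_2 + π_3 = 1.
π_1 = 0.34·π_1 + 0.3·π_2 + 0.29·π_3
π_2 = 0.28·π_1 + 0.3·π_2 + 0.3·π_3
Solving with the normalization constraint gives π = (0.3084, 0.2938, 0.3978).
So the stationary probability of state III is 0.3084.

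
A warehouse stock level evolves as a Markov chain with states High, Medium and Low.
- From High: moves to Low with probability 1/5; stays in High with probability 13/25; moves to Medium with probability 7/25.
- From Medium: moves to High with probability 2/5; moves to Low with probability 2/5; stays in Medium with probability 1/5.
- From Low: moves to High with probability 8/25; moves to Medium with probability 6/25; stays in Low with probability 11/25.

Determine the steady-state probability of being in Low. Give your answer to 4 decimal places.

0.3282

Let the stationary distribution be π with π = πP and π_1 + π_2 + π_3 = 1.
π_1 = 0.52·π_1 + 0.4·π_2 + 0.32·π_3
π_2 = 0.28·π_1 + 0.2·π_2 + 0.24·π_3
Solving with the normalization constraint gives π = (0.4247, 0.2471, 0.3282).
So the stationary probability of Low is 0.3282.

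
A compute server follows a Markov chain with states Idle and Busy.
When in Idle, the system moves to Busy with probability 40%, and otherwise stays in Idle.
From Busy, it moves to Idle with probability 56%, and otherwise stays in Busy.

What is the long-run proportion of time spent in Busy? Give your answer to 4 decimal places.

0.4167

Let the stationary distribution be π with π = πP and π_1 + π_2 = 1.
π_1 = 0.6·π_1 + 0.56·π_2
Solving with the normalization constraint gives π = (0.5833, 0.4167).
So the stationary probability of Busy is 0.4167.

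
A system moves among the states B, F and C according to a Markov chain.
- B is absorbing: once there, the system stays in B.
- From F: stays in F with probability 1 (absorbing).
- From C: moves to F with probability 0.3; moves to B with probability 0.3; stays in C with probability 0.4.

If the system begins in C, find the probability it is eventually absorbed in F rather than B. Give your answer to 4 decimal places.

0.5000

Let h(s) be the probability of absorption at F starting from transient state s. Then h(F) = 1 and h(B) = 0. By first-step analysis:
h(C) = 0.3·0 + 0.3·1 + 0.4·h(C)
Solving: h(C) = 0.5000.
Starting from C, the probability is 0.5000.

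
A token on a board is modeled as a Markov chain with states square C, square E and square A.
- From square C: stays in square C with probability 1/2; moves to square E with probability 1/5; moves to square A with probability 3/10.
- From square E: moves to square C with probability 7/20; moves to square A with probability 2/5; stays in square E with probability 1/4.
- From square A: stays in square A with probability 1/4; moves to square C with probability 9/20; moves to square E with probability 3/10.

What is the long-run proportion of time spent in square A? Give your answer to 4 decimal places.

0.3089

Let the stationary distribution be π with π = πP and π_1 + π_2 + π_3 = 1.
π_1 = 0.5·π_1 + 0.35·π_2 + 0.45·π_3
π_2 = 0.2·π_1 + 0.25·π_2 + 0.3·π_3
Solving with the normalization constraint gives π = (0.4481, 0.2430, 0.3089).
So the stationary probability of square A is 0.3089.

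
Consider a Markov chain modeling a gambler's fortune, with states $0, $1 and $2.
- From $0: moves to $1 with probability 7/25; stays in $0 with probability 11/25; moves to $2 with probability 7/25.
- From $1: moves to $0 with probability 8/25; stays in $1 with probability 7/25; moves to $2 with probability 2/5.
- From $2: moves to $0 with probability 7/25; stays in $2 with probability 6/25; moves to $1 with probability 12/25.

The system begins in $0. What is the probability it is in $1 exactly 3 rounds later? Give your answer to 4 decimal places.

Propagate the distribution vector 3 rounds from $0.
After 0 rounds: (1.0000, 0.0000, 0.0000)
After 1 round: (0.4400, 0.2800, 0.2800)
After 2 rounds: (0.3616, 0.3360, 0.3024)
After 3 rounds: (0.3513, 0.3405, 0.3082)
P(in $1 after 3 rounds) = 0.3405

0.3405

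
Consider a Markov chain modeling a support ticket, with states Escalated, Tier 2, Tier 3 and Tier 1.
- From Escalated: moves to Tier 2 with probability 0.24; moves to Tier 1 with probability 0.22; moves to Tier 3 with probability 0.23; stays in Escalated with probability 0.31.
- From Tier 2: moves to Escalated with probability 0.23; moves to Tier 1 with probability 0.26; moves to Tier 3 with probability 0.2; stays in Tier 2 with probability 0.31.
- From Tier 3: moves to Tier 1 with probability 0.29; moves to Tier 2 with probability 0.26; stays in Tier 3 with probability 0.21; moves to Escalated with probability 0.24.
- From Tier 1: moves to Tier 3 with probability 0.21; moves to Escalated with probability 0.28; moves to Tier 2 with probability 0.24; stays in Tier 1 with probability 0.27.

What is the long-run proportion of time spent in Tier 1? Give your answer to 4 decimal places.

Let the stationary distribution be π with π = πP and π_1 + π_2 + π_3 + π_4 = 1.
π_1 = 0.31·π_1 + 0.23·π_2 + 0.24·π_3 + 0.28·π_4
π_2 = 0.24·π_1 + 0.31·π_2 + 0.26·π_3 + 0.24·π_4
π_3 = 0.23·π_1 + 0.2·π_2 + 0.21·π_3 + 0.21·π_4
Solving with the normalization constraint gives π = (0.2664, 0.2626, 0.2127, 0.2583).
So the stationary probability of Tier 1 is 0.2583.

0.2583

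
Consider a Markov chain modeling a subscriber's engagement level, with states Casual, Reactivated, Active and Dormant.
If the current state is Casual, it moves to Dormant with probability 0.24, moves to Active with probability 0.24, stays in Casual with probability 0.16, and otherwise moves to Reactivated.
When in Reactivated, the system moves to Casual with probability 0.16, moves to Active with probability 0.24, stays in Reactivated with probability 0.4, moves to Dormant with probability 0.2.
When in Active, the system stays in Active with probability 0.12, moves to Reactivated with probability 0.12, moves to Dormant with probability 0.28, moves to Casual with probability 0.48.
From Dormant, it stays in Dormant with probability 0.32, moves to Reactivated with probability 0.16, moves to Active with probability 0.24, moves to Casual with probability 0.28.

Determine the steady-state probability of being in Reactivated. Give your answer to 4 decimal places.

0.2676

Let the stationary distribution be π with π = πP and π_1 + π_2 + π_3 + π_4 = 1.
π_1 = 0.16·π_1 + 0.16·π_2 + 0.48·π_3 + 0.28·π_4
π_2 = 0.36·π_1 + 0.4·π_2 + 0.12·π_3 + 0.16·π_4
π_3 = 0.24·π_1 + 0.24·π_2 + 0.12·π_3 + 0.24·π_4
Solving with the normalization constraint gives π = (0.2596, 0.2676, 0.2143, 0.2586).
So the stationary probability of Reactivated is 0.2676.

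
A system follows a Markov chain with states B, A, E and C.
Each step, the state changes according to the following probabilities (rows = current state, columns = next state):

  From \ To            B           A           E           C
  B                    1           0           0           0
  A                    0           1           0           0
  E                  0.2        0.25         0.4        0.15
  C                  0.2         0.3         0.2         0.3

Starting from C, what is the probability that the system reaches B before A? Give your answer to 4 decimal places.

0.4103

Let h(s) be the probability of absorption at B starting from transient state s. Then h(B) = 1 and h(A) = 0. By first-step analysis:
h(E) = 0.2·1 + 0.25·0 + 0.4·h(E) + 0.15·h(C)
h(C) = 0.2·1 + 0.3·0 + 0.2·h(E) + 0.3·h(C)
Solving: h(E) = 0.4359, h(C) = 0.4103.
Starting from C, the probability is 0.4103.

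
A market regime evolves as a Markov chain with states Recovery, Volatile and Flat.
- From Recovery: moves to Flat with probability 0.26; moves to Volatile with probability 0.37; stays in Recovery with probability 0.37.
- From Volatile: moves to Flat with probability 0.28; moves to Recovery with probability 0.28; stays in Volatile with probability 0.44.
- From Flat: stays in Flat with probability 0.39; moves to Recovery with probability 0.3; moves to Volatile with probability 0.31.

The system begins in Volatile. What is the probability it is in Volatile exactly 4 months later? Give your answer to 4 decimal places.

Propagate the distribution vector 4 months from Volatile.
After 0 months: (0.0000, 1.0000, 0.0000)
After 1 month: (0.2800, 0.4400, 0.2800)
After 2 months: (0.3108, 0.3840, 0.3052)
After 3 months: (0.3141, 0.3786, 0.3074)
After 4 months: (0.3144, 0.3781, 0.3075)
P(in Volatile after 4 months) = 0.3781

0.3781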